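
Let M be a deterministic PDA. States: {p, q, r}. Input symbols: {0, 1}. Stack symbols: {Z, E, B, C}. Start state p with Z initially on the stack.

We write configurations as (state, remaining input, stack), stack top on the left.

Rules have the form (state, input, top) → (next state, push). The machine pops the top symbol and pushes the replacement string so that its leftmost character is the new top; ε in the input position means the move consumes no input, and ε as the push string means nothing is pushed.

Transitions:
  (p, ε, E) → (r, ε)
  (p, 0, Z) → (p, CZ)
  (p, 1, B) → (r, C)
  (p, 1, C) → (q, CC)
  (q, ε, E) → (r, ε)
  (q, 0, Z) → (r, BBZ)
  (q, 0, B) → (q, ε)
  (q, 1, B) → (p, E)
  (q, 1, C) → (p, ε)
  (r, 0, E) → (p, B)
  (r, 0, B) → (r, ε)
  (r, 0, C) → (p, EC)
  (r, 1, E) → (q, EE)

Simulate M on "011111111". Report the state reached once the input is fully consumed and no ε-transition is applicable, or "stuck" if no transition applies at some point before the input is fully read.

(p, 011111111, Z)
  read 0, top Z: go to p, push CZ → (p, 11111111, CZ)
  read 1, top C: go to q, push CC → (q, 1111111, CCZ)
  read 1, top C: go to p, push ε → (p, 111111, CZ)
  read 1, top C: go to q, push CC → (q, 11111, CCZ)
  read 1, top C: go to p, push ε → (p, 1111, CZ)
  read 1, top C: go to q, push CC → (q, 111, CCZ)
  read 1, top C: go to p, push ε → (p, 11, CZ)
  read 1, top C: go to q, push CC → (q, 1, CCZ)
  read 1, top C: go to p, push ε → (p, ε, CZ)
All input consumed; M is in state p.

p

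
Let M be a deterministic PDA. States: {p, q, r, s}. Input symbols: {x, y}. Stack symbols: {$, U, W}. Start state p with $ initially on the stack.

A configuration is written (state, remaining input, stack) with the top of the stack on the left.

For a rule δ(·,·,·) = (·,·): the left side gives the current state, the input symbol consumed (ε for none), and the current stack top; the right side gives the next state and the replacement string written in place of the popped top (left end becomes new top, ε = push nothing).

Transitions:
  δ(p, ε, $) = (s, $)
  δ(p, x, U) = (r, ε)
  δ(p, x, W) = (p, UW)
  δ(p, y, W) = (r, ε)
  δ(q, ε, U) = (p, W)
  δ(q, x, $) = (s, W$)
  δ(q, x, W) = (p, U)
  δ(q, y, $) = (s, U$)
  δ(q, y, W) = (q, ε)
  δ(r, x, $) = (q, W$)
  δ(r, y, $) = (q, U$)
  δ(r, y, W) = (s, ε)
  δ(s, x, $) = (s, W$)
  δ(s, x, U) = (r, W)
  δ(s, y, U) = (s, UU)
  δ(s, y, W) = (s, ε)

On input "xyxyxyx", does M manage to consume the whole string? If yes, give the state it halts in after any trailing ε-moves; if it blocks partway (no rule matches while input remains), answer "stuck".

(p, xyxyxyx, $)
  ε-move, top $: go to s, push $ → (s, xyxyxyx, $)
  read x, top $: go to s, push W$ → (s, yxyxyx, W$)
  read y, top W: go to s, push ε → (s, xyxyx, $)
  read x, top $: go to s, push W$ → (s, yxyx, W$)
  read y, top W: go to s, push ε → (s, xyx, $)
  read x, top $: go to s, push W$ → (s, yx, W$)
  read y, top W: go to s, push ε → (s, x, $)
  read x, top $: go to s, push W$ → (s, ε, W$)
All input consumed; M is in state s.

s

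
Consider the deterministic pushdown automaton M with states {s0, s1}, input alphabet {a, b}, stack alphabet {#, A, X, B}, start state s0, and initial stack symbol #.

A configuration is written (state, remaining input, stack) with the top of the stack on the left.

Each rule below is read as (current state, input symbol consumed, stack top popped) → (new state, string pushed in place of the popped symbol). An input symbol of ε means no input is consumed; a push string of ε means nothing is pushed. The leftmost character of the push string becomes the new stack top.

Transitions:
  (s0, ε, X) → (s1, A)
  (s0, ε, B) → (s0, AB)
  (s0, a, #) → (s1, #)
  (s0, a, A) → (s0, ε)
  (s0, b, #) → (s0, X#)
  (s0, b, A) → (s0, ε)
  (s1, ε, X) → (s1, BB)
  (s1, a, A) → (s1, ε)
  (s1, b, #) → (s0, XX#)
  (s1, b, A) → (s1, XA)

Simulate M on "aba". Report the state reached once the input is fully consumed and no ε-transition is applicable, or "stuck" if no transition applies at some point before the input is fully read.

s1

(s0, aba, #)
  read a, top #: go to s1, push # → (s1, ba, #)
  read b, top #: go to s0, push XX# → (s0, a, XX#)
  ε-move, top X: go to s1, push A → (s1, a, AX#)
  read a, top A: go to s1, push ε → (s1, ε, X#)
  ε-move, top X: go to s1, push BB → (s1, ε, BB#)
All input consumed; M is in state s1.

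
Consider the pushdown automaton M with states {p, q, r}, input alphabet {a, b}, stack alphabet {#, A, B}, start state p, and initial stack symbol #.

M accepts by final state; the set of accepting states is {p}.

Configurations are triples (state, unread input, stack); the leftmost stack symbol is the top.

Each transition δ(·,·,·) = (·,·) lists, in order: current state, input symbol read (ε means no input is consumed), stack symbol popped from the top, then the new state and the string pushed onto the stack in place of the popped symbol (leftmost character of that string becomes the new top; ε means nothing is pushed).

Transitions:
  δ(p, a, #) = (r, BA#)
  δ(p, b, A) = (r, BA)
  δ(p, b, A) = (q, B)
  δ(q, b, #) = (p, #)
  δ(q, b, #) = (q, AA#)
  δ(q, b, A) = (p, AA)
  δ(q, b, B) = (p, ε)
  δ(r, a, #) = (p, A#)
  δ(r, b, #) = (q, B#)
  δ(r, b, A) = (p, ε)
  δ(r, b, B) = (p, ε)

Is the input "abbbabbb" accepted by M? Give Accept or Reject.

Accept

One accepting computation: (p, abbbabbb, #) ⊢ (r, bbbabbb, BA#) ⊢ (p, bbabbb, A#) ⊢ (q, babbb, B#) ⊢ (p, abbb, #) ⊢ (r, bbb, BA#) ⊢ (p, bb, A#) ⊢ (r, b, BA#) ⊢ (p, ε, A#)
All input consumed and state p ∈ F.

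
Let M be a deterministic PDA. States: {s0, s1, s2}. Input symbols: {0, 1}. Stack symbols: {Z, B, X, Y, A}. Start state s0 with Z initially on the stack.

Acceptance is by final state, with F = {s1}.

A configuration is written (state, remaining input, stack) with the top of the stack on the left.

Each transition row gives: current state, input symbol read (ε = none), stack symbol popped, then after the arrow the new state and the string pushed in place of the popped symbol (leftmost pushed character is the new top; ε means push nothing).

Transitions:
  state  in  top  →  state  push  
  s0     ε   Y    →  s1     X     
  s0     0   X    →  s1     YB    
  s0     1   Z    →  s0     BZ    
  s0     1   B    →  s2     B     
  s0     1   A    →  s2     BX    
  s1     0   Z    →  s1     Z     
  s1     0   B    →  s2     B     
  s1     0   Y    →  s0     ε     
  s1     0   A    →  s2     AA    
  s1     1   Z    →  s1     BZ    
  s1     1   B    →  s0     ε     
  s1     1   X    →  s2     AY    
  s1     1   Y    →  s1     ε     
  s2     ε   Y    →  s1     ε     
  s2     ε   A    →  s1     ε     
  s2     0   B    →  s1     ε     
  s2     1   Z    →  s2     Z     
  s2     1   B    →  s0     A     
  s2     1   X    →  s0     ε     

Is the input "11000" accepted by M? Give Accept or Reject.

Accept

(s0, 11000, Z)
  read 1, top Z: go to s0, push BZ → (s0, 1000, BZ)
  read 1, top B: go to s2, push B → (s2, 000, BZ)
  read 0, top B: go to s1, push ε → (s1, 00, Z)
  read 0, top Z: go to s1, push Z → (s1, 0, Z)
  read 0, top Z: go to s1, push Z → (s1, ε, Z)
All input consumed; state s1 ∈ F.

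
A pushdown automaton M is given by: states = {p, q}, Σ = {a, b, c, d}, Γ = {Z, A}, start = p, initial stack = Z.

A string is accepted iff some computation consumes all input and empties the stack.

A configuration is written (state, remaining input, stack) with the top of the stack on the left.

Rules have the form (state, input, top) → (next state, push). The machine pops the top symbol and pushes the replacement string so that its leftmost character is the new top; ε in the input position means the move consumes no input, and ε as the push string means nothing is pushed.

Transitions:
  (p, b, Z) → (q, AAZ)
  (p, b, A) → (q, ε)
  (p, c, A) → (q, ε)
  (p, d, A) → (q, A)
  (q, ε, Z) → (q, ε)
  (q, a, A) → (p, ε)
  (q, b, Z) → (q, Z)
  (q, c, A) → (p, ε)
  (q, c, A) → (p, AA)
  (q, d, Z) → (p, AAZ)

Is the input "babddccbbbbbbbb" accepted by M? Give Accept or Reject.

One accepting computation: (p, babddccbbbbbbbb, Z) ⊢ (q, abddccbbbbbbbb, AAZ) ⊢ (p, bddccbbbbbbbb, AZ) ⊢ (q, ddccbbbbbbbb, Z) ⊢ (p, dccbbbbbbbb, AAZ) ⊢ (q, ccbbbbbbbb, AAZ) ⊢ (p, cbbbbbbbb, AZ) ⊢ (q, bbbbbbbb, Z) ⊢ (q, bbbbbbb, Z) ⊢ (q, bbbbbb, Z) ⊢ (q, bbbbb, Z) ⊢ (q, bbbb, Z) ⊢ (q, bbb, Z) ⊢ (q, bb, Z) ⊢ (q, b, Z) ⊢ (q, ε, Z) ⊢ (q, ε, ε)
All input consumed and the stack is empty.

Accept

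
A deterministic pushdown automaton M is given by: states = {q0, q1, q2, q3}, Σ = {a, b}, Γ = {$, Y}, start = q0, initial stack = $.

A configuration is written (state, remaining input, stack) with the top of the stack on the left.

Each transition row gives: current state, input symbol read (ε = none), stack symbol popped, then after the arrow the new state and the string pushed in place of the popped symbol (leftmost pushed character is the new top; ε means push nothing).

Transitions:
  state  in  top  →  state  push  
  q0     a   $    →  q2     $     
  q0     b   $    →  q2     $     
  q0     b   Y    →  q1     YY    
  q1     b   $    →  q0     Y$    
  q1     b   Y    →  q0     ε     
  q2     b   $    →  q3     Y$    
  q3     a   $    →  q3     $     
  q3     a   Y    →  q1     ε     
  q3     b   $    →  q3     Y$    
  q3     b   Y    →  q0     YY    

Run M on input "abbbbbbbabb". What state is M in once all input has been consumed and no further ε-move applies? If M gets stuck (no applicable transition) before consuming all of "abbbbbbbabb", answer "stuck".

stuck

(q0, abbbbbbbabb, $)
  read a, top $: go to q2, push $ → (q2, bbbbbbbabb, $)
  read b, top $: go to q3, push Y$ → (q3, bbbbbbabb, Y$)
  read b, top Y: go to q0, push YY → (q0, bbbbbabb, YY$)
  read b, top Y: go to q1, push YY → (q1, bbbbabb, YYY$)
  read b, top Y: go to q0, push ε → (q0, bbbabb, YY$)
  read b, top Y: go to q1, push YY → (q1, bbabb, YYY$)
  read b, top Y: go to q0, push ε → (q0, babb, YY$)
  read b, top Y: go to q1, push YY → (q1, abb, YYY$)
No transition for (q1, a, top Y); M blocks with input abb remaining.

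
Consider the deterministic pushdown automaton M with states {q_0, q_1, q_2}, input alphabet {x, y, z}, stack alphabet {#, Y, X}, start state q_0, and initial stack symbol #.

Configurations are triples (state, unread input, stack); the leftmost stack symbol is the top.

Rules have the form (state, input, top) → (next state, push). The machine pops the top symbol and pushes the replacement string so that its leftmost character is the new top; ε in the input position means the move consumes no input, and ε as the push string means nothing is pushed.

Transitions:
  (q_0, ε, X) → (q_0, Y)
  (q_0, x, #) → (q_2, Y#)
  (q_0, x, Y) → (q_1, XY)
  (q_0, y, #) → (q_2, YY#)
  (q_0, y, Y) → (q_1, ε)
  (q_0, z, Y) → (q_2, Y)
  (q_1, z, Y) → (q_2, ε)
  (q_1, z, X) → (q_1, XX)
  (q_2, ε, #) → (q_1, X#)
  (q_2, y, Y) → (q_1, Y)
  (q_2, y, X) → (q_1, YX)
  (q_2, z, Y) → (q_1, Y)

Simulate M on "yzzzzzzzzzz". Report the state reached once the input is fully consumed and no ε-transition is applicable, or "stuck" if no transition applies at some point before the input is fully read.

(q_0, yzzzzzzzzzz, #) ⊢ (q_2, zzzzzzzzzz, YY#) ⊢ (q_1, zzzzzzzzz, YY#) ⊢ (q_2, zzzzzzzz, Y#) ⊢ (q_1, zzzzzzz, Y#) ⊢ (q_2, zzzzzz, #) ⊢ (q_1, zzzzzz, X#) ⊢ (q_1, zzzzz, XX#) ⊢ (q_1, zzzz, XXX#) ⊢ (q_1, zzz, XXXX#) ⊢ (q_1, zz, XXXXX#) ⊢ (q_1, z, XXXXXX#) ⊢ (q_1, ε, XXXXXXX#)
All input consumed; M is in state q_1.

q_1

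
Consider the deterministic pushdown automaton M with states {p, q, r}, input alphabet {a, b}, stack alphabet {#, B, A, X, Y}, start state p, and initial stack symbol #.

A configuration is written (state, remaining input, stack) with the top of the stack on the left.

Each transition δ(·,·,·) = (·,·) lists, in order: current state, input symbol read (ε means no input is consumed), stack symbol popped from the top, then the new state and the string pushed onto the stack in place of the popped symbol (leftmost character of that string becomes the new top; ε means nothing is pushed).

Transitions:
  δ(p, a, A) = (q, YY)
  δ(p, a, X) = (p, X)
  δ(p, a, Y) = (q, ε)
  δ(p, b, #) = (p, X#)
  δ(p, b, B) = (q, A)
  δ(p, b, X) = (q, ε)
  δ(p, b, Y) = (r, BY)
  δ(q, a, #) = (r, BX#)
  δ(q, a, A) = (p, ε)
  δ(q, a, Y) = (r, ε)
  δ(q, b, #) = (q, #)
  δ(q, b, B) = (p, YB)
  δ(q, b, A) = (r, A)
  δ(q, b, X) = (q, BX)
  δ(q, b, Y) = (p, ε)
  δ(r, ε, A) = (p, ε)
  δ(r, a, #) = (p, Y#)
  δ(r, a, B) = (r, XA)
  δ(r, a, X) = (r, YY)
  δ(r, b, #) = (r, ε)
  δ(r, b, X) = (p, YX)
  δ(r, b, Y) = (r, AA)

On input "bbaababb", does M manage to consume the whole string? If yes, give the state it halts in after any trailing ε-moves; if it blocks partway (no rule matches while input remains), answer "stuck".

(p, bbaababb, #)
  read b, top #: go to p, push X# → (p, baababb, X#)
  read b, top X: go to q, push ε → (q, aababb, #)
  read a, top #: go to r, push BX# → (r, ababb, BX#)
  read a, top B: go to r, push XA → (r, babb, XAX#)
  read b, top X: go to p, push YX → (p, abb, YXAX#)
  read a, top Y: go to q, push ε → (q, bb, XAX#)
  read b, top X: go to q, push BX → (q, b, BXAX#)
  read b, top B: go to p, push YB → (p, ε, YBXAX#)
All input consumed; M is in state p.

p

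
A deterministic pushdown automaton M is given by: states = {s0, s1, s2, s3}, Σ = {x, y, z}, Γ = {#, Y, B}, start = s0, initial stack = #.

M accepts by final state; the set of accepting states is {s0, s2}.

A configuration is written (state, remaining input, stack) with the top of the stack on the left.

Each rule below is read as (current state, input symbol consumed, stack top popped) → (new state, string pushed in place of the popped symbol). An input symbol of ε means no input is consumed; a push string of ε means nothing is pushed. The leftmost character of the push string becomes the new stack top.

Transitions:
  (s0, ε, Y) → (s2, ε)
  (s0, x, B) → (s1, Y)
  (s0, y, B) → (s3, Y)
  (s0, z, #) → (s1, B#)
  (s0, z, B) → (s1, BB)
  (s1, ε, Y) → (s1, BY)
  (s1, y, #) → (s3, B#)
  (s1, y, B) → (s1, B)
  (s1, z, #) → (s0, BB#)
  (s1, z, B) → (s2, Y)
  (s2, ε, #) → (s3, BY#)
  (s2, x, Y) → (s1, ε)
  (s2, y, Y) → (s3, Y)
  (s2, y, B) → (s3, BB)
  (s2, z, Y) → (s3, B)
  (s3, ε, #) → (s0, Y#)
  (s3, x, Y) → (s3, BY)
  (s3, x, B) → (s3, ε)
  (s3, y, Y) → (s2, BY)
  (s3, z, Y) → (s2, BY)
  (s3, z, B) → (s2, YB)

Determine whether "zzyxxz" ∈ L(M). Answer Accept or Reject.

(s0, zzyxxz, #)
  read z, top #: go to s1, push B# → (s1, zyxxz, B#)
  read z, top B: go to s2, push Y → (s2, yxxz, Y#)
  read y, top Y: go to s3, push Y → (s3, xxz, Y#)
  read x, top Y: go to s3, push BY → (s3, xz, BY#)
  read x, top B: go to s3, push ε → (s3, z, Y#)
  read z, top Y: go to s2, push BY → (s2, ε, BY#)
All input consumed; state s2 ∈ F.

Accept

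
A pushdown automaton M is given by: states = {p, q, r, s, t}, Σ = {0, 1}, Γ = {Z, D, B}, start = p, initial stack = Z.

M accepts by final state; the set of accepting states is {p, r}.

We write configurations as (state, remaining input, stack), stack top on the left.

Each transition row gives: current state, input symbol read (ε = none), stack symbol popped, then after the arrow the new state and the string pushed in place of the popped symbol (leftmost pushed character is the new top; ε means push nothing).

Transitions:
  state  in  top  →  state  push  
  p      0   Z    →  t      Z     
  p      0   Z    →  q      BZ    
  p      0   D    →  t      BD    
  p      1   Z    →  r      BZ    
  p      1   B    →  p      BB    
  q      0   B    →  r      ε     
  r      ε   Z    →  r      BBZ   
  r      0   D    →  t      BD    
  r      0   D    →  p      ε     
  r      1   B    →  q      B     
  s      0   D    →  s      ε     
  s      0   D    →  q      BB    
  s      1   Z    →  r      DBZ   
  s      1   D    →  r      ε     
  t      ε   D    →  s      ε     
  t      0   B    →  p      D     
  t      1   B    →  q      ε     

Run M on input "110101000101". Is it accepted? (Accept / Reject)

No computation consumes all input and reaches a final state.

Reject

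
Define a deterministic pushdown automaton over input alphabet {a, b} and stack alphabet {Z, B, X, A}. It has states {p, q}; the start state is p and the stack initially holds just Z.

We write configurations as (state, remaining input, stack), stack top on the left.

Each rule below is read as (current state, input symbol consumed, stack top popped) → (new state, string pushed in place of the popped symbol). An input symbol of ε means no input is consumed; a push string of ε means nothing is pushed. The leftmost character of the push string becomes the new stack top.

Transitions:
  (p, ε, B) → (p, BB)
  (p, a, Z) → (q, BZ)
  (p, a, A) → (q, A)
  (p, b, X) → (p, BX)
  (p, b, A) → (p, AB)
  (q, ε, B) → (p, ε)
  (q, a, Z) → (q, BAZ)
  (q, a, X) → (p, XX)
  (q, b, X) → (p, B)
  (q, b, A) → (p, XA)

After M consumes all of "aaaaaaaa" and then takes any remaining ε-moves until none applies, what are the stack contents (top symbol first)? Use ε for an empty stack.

Z

(p, aaaaaaaa, Z) ⊢ (q, aaaaaaa, BZ) ⊢ (p, aaaaaaa, Z) ⊢ (q, aaaaaa, BZ) ⊢ (p, aaaaaa, Z) ⊢ (q, aaaaa, BZ) ⊢ (p, aaaaa, Z) ⊢ (q, aaaa, BZ) ⊢ (p, aaaa, Z) ⊢ (q, aaa, BZ) ⊢ (p, aaa, Z) ⊢ (q, aa, BZ) ⊢ (p, aa, Z) ⊢ (q, a, BZ) ⊢ (p, a, Z) ⊢ (q, ε, BZ) ⊢ (p, ε, Z)
All input consumed in state p with stack Z.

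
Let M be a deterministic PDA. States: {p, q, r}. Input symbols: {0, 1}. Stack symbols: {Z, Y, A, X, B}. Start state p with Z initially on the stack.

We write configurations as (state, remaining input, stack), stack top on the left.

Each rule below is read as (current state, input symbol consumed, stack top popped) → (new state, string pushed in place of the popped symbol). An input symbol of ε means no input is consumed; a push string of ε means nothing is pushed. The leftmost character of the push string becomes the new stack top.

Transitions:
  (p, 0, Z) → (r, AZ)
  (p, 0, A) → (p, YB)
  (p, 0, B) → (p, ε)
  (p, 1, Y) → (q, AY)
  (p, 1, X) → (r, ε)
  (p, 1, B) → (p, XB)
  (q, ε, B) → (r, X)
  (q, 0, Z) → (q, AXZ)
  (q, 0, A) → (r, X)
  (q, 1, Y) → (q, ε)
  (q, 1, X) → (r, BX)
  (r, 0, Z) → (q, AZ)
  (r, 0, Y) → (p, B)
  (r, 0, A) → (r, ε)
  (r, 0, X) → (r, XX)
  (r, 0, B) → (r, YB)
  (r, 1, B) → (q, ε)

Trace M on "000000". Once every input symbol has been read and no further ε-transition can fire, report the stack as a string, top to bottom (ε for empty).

(p, 000000, Z)
  read 0, top Z: go to r, push AZ → (r, 00000, AZ)
  read 0, top A: go to r, push ε → (r, 0000, Z)
  read 0, top Z: go to q, push AZ → (q, 000, AZ)
  read 0, top A: go to r, push X → (r, 00, XZ)
  read 0, top X: go to r, push XX → (r, 0, XXZ)
  read 0, top X: go to r, push XX → (r, ε, XXXZ)
All input consumed in state r with stack XXXZ.

XXXZ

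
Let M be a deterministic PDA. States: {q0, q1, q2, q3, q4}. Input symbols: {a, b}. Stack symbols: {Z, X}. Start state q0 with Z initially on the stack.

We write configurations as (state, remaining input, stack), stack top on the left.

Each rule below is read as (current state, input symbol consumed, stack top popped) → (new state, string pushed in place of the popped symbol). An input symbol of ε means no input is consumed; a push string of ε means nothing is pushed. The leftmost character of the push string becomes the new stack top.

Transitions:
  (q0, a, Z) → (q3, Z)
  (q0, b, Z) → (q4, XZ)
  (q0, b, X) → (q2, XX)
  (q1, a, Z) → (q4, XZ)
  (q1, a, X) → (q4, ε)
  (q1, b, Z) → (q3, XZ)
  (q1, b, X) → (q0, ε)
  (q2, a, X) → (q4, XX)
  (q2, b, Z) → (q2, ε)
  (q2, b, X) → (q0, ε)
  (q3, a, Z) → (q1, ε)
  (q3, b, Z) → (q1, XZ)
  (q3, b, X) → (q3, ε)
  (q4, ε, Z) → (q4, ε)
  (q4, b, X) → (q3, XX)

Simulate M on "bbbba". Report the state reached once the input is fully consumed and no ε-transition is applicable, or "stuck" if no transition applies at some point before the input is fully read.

(q0, bbbba, Z)
  read b, top Z: go to q4, push XZ → (q4, bbba, XZ)
  read b, top X: go to q3, push XX → (q3, bba, XXZ)
  read b, top X: go to q3, push ε → (q3, ba, XZ)
  read b, top X: go to q3, push ε → (q3, a, Z)
  read a, top Z: go to q1, push ε → (q1, ε, ε)
All input consumed; M is in state q1.

q1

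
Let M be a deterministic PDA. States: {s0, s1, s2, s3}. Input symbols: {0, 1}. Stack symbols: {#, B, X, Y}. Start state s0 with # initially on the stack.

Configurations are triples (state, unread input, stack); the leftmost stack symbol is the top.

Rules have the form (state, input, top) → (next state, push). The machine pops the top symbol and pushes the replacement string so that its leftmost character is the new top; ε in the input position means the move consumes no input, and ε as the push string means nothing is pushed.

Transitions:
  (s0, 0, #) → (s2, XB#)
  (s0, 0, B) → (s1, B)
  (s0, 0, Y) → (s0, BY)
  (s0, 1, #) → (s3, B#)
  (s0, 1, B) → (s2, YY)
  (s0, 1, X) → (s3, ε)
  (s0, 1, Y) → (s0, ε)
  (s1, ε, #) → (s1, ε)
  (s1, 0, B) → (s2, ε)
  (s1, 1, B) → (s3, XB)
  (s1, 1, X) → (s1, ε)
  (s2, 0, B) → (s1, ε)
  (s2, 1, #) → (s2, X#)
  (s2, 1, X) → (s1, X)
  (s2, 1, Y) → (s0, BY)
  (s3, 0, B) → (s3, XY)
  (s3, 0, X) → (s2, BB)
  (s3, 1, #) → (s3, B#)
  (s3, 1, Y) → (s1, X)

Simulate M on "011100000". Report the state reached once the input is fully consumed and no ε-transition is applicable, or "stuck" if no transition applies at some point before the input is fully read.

(s0, 011100000, #)
  read 0, top #: go to s2, push XB# → (s2, 11100000, XB#)
  read 1, top X: go to s1, push X → (s1, 1100000, XB#)
  read 1, top X: go to s1, push ε → (s1, 100000, B#)
  read 1, top B: go to s3, push XB → (s3, 00000, XB#)
  read 0, top X: go to s2, push BB → (s2, 0000, BBB#)
  read 0, top B: go to s1, push ε → (s1, 000, BB#)
  read 0, top B: go to s2, push ε → (s2, 00, B#)
  read 0, top B: go to s1, push ε → (s1, 0, #)
  ε-move, top #: go to s1, push ε → (s1, 0, ε)
No transition for (s1, 0, top ε); M blocks with input 0 remaining.

stuck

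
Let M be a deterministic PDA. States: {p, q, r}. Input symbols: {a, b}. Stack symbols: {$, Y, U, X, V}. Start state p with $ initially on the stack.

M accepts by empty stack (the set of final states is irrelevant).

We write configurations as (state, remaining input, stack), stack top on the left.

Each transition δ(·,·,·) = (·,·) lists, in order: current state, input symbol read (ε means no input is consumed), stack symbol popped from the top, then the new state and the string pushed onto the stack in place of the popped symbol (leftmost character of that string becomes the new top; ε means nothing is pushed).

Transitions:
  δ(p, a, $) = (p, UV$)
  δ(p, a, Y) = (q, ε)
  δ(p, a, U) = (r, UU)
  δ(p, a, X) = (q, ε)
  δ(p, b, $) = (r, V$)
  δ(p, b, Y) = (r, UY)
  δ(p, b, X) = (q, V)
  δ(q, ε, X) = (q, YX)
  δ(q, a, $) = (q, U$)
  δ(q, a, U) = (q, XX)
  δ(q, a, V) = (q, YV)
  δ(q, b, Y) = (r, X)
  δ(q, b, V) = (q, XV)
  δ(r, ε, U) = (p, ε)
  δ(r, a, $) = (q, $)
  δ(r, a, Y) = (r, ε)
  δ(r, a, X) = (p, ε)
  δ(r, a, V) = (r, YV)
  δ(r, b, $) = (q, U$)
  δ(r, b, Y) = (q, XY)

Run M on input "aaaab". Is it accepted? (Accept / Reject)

Reject

(p, aaaab, $) ⊢ (p, aaab, UV$) ⊢ (r, aab, UUV$) ⊢ (p, aab, UV$) ⊢ (r, ab, UUV$) ⊢ (p, ab, UV$) ⊢ (r, b, UUV$) ⊢ (p, b, UV$)
No transition applies at (p, b, UV$); input not fully consumed.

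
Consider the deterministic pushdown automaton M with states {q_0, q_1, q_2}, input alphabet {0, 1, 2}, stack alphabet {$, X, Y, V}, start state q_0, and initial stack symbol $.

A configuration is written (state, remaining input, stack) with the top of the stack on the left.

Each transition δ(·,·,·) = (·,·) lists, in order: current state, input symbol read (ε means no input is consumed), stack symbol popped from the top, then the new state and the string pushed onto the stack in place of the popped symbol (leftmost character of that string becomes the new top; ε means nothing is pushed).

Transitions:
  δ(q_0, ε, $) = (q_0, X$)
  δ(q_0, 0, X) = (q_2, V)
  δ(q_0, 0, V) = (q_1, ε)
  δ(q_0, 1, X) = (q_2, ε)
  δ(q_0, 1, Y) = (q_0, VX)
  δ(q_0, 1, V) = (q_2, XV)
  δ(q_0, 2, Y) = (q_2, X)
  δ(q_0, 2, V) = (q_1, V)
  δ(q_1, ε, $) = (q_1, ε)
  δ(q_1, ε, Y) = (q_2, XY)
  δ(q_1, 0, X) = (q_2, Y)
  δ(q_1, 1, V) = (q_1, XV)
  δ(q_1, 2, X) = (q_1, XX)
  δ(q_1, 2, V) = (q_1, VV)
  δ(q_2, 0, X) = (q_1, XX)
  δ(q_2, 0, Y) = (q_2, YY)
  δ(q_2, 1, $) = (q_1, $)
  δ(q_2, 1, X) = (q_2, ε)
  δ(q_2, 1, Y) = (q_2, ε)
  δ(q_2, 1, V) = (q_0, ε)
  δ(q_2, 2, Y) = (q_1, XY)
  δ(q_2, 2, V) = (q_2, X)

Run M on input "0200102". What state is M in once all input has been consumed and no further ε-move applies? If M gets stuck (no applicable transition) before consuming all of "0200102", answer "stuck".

(q_0, 0200102, $) ⊢ (q_0, 0200102, X$) ⊢ (q_2, 200102, V$) ⊢ (q_2, 00102, X$) ⊢ (q_1, 0102, XX$) ⊢ (q_2, 102, YX$) ⊢ (q_2, 02, X$) ⊢ (q_1, 2, XX$) ⊢ (q_1, ε, XXX$)
All input consumed; M is in state q_1.

q_1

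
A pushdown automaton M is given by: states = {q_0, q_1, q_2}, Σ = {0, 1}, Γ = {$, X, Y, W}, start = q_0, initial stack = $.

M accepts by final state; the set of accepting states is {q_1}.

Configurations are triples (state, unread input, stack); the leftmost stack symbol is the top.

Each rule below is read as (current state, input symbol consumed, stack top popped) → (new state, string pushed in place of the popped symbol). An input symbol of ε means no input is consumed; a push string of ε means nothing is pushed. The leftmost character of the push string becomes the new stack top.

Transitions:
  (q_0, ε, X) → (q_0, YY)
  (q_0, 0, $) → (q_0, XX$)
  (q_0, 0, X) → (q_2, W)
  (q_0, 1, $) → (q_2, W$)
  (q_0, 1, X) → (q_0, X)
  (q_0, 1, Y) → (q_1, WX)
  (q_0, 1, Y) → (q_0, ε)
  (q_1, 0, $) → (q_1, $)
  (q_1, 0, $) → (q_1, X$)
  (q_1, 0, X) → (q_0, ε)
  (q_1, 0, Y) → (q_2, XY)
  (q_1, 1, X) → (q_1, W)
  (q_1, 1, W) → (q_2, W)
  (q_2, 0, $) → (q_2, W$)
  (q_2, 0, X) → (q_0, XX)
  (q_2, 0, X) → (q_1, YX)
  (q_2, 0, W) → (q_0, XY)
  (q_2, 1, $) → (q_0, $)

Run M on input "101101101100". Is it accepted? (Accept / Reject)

Reject

No computation consumes all input and reaches a final state.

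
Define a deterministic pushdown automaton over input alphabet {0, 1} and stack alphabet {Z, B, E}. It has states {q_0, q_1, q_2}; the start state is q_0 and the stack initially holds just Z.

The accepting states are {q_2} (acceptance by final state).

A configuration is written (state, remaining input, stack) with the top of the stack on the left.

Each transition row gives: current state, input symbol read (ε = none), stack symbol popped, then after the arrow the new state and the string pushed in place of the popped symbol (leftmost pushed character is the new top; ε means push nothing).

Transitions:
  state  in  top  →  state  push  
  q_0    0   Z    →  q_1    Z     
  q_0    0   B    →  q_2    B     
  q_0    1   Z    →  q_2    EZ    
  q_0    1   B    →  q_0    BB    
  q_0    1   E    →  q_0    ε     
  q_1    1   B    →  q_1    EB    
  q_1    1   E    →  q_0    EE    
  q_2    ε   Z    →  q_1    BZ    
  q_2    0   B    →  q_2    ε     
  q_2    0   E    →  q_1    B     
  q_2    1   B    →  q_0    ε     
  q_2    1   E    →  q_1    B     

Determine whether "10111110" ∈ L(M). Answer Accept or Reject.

Accept

(q_0, 10111110, Z) ⊢ (q_2, 0111110, EZ) ⊢ (q_1, 111110, BZ) ⊢ (q_1, 11110, EBZ) ⊢ (q_0, 1110, EEBZ) ⊢ (q_0, 110, EBZ) ⊢ (q_0, 10, BZ) ⊢ (q_0, 0, BBZ) ⊢ (q_2, ε, BBZ)
All input consumed; state q_2 ∈ F.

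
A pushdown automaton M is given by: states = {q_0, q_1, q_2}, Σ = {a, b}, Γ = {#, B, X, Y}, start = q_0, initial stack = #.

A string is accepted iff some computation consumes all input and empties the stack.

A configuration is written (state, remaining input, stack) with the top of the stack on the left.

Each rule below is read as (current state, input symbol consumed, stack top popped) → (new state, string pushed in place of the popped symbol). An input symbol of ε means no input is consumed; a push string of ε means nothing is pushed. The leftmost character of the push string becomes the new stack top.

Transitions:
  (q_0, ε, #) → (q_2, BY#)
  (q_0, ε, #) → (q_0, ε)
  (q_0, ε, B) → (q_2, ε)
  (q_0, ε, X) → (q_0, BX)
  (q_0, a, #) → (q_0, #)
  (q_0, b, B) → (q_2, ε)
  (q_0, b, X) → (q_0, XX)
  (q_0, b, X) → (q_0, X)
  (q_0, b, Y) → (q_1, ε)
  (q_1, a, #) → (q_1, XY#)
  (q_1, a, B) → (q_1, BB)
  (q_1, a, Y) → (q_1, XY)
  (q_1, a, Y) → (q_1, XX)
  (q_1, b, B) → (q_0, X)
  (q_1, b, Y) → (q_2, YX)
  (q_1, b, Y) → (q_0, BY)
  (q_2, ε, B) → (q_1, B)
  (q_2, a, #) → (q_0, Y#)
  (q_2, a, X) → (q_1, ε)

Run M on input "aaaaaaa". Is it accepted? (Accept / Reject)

One accepting computation: (q_0, aaaaaaa, #) ⊢ (q_0, aaaaaa, #) ⊢ (q_0, aaaaa, #) ⊢ (q_0, aaaa, #) ⊢ (q_0, aaa, #) ⊢ (q_0, aa, #) ⊢ (q_0, a, #) ⊢ (q_0, ε, #) ⊢ (q_0, ε, ε)
All input consumed and the stack is empty.

Accept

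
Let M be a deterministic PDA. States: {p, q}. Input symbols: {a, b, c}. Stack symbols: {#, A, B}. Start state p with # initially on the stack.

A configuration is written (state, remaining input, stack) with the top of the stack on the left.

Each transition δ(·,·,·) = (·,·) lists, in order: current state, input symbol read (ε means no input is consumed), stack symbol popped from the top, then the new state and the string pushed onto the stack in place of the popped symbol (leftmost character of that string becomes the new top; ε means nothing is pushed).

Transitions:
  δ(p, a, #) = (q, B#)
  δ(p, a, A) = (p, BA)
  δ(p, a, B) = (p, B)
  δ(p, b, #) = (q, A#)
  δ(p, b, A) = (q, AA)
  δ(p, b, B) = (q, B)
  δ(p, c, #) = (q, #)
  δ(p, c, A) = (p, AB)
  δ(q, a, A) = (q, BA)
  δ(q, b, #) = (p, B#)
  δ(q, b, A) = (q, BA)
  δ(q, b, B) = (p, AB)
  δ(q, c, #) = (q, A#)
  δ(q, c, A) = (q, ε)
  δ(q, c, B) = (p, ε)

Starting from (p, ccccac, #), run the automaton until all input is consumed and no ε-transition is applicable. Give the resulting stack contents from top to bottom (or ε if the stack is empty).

A#

(p, ccccac, #) ⊢ (q, cccac, #) ⊢ (q, ccac, A#) ⊢ (q, cac, #) ⊢ (q, ac, A#) ⊢ (q, c, BA#) ⊢ (p, ε, A#)
All input consumed in state p with stack A#.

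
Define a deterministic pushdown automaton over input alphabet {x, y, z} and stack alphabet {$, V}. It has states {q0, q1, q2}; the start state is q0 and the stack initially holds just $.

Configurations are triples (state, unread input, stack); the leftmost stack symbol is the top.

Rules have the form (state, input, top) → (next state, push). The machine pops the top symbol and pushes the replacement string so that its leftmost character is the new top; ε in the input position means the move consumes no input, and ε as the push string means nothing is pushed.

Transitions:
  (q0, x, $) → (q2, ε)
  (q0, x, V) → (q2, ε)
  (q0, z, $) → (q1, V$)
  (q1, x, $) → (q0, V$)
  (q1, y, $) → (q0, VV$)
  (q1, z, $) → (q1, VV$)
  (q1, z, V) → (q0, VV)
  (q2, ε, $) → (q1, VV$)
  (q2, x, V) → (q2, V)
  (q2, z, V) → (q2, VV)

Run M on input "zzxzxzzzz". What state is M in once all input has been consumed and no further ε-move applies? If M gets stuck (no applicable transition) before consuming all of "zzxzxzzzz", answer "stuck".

(q0, zzxzxzzzz, $) ⊢ (q1, zxzxzzzz, V$) ⊢ (q0, xzxzzzz, VV$) ⊢ (q2, zxzzzz, V$) ⊢ (q2, xzzzz, VV$) ⊢ (q2, zzzz, VV$) ⊢ (q2, zzz, VVV$) ⊢ (q2, zz, VVVV$) ⊢ (q2, z, VVVVV$) ⊢ (q2, ε, VVVVVV$)
All input consumed; M is in state q2.

q2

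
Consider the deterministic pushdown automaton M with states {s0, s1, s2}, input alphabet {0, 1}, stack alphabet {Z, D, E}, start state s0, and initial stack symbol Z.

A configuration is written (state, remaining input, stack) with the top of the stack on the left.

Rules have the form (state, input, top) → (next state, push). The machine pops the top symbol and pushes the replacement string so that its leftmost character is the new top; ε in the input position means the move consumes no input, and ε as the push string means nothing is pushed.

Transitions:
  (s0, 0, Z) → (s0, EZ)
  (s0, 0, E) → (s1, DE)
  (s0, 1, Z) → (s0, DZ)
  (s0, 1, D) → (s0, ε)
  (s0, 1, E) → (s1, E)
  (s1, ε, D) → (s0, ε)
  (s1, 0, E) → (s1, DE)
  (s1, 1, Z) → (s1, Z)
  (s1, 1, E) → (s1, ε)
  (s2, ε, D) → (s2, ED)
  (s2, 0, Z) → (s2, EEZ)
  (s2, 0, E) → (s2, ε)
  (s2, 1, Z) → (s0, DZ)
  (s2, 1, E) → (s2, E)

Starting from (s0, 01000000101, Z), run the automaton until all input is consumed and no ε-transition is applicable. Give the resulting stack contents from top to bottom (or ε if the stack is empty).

EZ

(s0, 01000000101, Z) ⊢ (s0, 1000000101, EZ) ⊢ (s1, 000000101, EZ) ⊢ (s1, 00000101, DEZ) ⊢ (s0, 00000101, EZ) ⊢ (s1, 0000101, DEZ) ⊢ (s0, 0000101, EZ) ⊢ (s1, 000101, DEZ) ⊢ (s0, 000101, EZ) ⊢ (s1, 00101, DEZ) ⊢ (s0, 00101, EZ) ⊢ (s1, 0101, DEZ) ⊢ (s0, 0101, EZ) ⊢ (s1, 101, DEZ) ⊢ (s0, 101, EZ) ⊢ (s1, 01, EZ) ⊢ (s1, 1, DEZ) ⊢ (s0, 1, EZ) ⊢ (s1, ε, EZ)
All input consumed in state s1 with stack EZ.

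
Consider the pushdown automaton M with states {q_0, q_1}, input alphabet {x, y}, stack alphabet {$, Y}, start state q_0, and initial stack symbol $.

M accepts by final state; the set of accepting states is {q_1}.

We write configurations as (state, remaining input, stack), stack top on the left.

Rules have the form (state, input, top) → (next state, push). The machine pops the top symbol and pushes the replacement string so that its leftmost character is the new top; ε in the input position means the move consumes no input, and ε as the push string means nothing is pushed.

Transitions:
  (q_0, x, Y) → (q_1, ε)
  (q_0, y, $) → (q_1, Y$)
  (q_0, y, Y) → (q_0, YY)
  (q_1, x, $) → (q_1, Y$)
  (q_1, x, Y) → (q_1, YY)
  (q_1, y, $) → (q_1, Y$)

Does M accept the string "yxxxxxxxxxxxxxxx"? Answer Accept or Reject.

Accept

One accepting computation: (q_0, yxxxxxxxxxxxxxxx, $) ⊢ (q_1, xxxxxxxxxxxxxxx, Y$) ⊢ (q_1, xxxxxxxxxxxxxx, YY$) ⊢ (q_1, xxxxxxxxxxxxx, YYY$) ⊢ (q_1, xxxxxxxxxxxx, YYYY$) ⊢ (q_1, xxxxxxxxxxx, YYYYY$) ⊢ (q_1, xxxxxxxxxx, YYYYYY$) ⊢ (q_1, xxxxxxxxx, YYYYYYY$) ⊢ (q_1, xxxxxxxx, YYYYYYYY$) ⊢ (q_1, xxxxxxx, YYYYYYYYY$) ⊢ (q_1, xxxxxx, YYYYYYYYYY$) ⊢ (q_1, xxxxx, YYYYYYYYYYY$) ⊢ (q_1, xxxx, YYYYYYYYYYYY$) ⊢ (q_1, xxx, YYYYYYYYYYYYY$) ⊢ (q_1, xx, YYYYYYYYYYYYYY$) ⊢ (q_1, x, YYYYYYYYYYYYYYY$) ⊢ (q_1, ε, YYYYYYYYYYYYYYYY$)
All input consumed and state q_1 ∈ F.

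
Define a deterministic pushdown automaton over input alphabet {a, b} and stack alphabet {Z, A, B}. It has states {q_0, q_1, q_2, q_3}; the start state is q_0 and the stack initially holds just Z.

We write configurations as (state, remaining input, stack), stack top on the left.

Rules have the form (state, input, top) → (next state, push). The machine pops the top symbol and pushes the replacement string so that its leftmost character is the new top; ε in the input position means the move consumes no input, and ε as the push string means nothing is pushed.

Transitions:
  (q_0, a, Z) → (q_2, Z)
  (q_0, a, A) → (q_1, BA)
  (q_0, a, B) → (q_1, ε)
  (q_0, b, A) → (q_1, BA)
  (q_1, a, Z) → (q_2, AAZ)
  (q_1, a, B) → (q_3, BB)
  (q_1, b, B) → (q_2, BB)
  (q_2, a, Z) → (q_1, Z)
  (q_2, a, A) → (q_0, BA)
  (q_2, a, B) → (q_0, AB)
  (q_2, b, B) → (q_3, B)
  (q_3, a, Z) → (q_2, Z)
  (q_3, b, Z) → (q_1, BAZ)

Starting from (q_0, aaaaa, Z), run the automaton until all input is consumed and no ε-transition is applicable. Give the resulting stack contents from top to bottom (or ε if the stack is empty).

(q_0, aaaaa, Z) ⊢ (q_2, aaaa, Z) ⊢ (q_1, aaa, Z) ⊢ (q_2, aa, AAZ) ⊢ (q_0, a, BAAZ) ⊢ (q_1, ε, AAZ)
All input consumed in state q_1 with stack AAZ.

AAZ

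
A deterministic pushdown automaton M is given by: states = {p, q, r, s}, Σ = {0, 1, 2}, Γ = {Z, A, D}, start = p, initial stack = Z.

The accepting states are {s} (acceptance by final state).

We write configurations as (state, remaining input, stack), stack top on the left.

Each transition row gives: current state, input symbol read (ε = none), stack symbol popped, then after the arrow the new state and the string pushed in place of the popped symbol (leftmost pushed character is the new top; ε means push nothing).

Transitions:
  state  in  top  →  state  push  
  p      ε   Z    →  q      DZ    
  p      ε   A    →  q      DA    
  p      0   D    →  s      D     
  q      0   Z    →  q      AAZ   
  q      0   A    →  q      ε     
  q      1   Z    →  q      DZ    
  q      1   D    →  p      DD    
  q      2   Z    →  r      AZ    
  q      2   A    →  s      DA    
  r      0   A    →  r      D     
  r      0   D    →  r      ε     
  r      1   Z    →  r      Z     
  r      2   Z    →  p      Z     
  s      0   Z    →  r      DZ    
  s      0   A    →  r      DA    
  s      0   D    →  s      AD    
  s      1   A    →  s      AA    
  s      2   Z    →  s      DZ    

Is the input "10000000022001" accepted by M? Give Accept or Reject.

Reject

(p, 10000000022001, Z)
  ε-move, top Z: go to q, push DZ → (q, 10000000022001, DZ)
  read 1, top D: go to p, push DD → (p, 0000000022001, DDZ)
  read 0, top D: go to s, push D → (s, 000000022001, DDZ)
  read 0, top D: go to s, push AD → (s, 00000022001, ADDZ)
  read 0, top A: go to r, push DA → (r, 0000022001, DADDZ)
  read 0, top D: go to r, push ε → (r, 000022001, ADDZ)
  read 0, top A: go to r, push D → (r, 00022001, DDDZ)
  read 0, top D: go to r, push ε → (r, 0022001, DDZ)
  read 0, top D: go to r, push ε → (r, 022001, DZ)
  read 0, top D: go to r, push ε → (r, 22001, Z)
  read 2, top Z: go to p, push Z → (p, 2001, Z)
  ε-move, top Z: go to q, push DZ → (q, 2001, DZ)
No transition applies at (q, 2001, DZ); input not fully consumed.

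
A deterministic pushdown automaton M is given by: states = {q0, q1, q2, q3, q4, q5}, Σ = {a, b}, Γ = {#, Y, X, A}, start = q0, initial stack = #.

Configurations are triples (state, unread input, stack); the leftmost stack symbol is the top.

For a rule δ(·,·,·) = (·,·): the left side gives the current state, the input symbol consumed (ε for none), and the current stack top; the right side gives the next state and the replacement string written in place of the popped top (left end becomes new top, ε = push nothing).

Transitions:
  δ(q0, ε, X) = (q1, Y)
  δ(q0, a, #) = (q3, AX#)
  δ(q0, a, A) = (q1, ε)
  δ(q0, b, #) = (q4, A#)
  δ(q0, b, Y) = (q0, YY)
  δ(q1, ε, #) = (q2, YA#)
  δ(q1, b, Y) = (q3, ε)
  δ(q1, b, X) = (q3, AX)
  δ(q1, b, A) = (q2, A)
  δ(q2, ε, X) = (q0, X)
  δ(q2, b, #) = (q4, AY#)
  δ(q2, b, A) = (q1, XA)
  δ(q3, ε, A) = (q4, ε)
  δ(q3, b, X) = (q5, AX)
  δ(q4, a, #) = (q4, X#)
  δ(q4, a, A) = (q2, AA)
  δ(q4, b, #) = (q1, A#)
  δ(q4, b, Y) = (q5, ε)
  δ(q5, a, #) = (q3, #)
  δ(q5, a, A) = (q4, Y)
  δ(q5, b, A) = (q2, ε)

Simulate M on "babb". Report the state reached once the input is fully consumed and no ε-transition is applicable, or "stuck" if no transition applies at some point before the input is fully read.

(q0, babb, #) ⊢ (q4, abb, A#) ⊢ (q2, bb, AA#) ⊢ (q1, b, XAA#) ⊢ (q3, ε, AXAA#) ⊢ (q4, ε, XAA#)
All input consumed; M is in state q4.

q4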